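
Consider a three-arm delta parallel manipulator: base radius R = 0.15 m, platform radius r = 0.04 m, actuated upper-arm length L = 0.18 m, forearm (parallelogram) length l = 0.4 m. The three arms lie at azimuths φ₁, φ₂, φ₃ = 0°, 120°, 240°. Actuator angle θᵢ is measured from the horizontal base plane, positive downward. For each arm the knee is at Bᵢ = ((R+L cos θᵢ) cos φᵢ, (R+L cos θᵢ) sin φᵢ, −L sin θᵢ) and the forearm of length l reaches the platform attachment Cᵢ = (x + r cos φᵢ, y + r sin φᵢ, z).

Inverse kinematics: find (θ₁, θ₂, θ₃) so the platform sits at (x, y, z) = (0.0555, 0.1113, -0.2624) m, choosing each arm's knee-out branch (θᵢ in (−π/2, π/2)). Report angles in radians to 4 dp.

θ₁ = -0.2617, θ₂ = -0.3488, θ₃ = 0.6980

rotate P by −φ1: (0.0555, 0.1113, -0.2624)
  A=0.0545, B=-0.2624, C=(l²−L²−A²−y'²−z²)/(2L)=0.1205
  √(A²+B²)=0.2680;  θ1 = -1.3660+1.1044 ≈ -0.2617
arm 2 (φ=120.0°): x'=0.0686, y'=-0.1037
  A=0.0414, B=-0.2624, C=(l²−L²−A²−y'²−z²)/(2L)=0.1286
  θ2 = atan2(B,A) + arccos(C/0.2656) = -0.3488
arm 3 (φ=240.0°): x'=-0.1241, y'=-0.0076
  A cos θ + B sin θ = C:  0.2341·cos θ + -0.2624·sin θ = 0.0107
  γ=atan2(-0.2624,0.2341)=-0.8423;  ψ=arccos(0.0306)=1.5402;  θ3=γ+ψ≈0.6980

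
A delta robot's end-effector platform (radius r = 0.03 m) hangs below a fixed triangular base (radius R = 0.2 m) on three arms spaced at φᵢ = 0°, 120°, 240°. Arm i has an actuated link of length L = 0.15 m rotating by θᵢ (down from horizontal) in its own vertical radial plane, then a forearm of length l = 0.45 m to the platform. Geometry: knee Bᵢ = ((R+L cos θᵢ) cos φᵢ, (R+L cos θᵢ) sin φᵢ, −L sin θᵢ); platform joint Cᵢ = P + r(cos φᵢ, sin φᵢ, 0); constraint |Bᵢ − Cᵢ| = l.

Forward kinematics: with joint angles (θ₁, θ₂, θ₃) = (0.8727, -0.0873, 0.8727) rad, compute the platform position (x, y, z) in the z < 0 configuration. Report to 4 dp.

(-0.0659, 0.1142, -0.3960)

arm 1 at φ=0.0°: ρ1 = 0.2664;  S1 = (0.2664, 0.0000, -0.1149)
φ2=120.0°: virtual centre (-0.1597, 0.2766, 0.0131), radius l
arm 3 at φ=240.0°: ρ3 = 0.2664;  S3 = (-0.1332, -0.2307, -0.1149)
subtract pairs → two planes through P
plane₁₂: -0.8523x+0.5533y+0.2560z = 0.0180
det = 0.8355;  x = -0.0100+0.1414z,  y = 0.0172+-0.2449z
into |P−S₁|² = l²: 1.0800z² + 0.1432z + -0.1126 = 0;  Δ = 0.5070;  z = -0.3960 or 0.2634 → z<0 root = -0.3960
x = -0.0659, y = 0.1142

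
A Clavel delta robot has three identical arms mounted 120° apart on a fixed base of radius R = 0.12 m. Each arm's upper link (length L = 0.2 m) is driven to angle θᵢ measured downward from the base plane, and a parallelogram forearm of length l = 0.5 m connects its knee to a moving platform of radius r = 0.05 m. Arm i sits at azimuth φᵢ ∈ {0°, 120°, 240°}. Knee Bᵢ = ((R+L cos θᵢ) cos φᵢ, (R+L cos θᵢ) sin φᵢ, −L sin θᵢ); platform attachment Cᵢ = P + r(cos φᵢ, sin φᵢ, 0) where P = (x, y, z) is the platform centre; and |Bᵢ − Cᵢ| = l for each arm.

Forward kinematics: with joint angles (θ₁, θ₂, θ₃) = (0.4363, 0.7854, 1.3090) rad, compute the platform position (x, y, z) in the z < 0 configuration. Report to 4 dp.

(0.1724, 0.1482, -0.5555)

arm 1 at φ=0.0°: ρ1 = 0.2513;  S1 = (0.2513, 0.0000, -0.0845)
arm 2 at φ=120.0°: ρ2 = 0.2114;  S2 = (-0.1057, 0.1831, -0.1414)
S3 = (0.1218·cos240.0°, 0.1218·sin240.0°, -0.1932) = (-0.0609, -0.1055, -0.1932)
eliminate P² terms by subtracting sphere 1 from 2 and 3
plane₁₂: -0.7139x+0.3662y+-0.1138z = -0.0056
Cramer: x(z) = 0.0206-0.2732z;  y(z) = 0.0250-0.2218z
into |P−S₁|² = l²: 1.1238z² + 0.2840z + -0.1890 = 0;  Δ = 0.9304;  z = -0.5555 or 0.3028 → z<0 root = -0.5555
x = 0.1724, y = 0.1482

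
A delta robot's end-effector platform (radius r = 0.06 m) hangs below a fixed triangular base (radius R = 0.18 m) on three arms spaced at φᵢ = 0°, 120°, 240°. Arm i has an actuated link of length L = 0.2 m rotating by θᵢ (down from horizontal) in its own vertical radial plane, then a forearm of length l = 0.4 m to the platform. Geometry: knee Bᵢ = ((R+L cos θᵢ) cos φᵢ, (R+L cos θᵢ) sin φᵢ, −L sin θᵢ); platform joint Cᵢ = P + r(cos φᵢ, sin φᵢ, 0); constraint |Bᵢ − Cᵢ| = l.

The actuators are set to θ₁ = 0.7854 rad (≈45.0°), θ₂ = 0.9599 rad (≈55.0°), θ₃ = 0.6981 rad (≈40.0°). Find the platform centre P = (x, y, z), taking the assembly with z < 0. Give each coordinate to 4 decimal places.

(0.0098, -0.0469, -0.4488)

arm 1 at φ=0.0°: ρ1 = 0.2614;  O1 = (0.2614, 0.0000, -0.1414)
O2 = (0.2347·cos120.0°, 0.2347·sin120.0°, -0.1638) = (-0.1174, 0.2033, -0.1638)
arm 3 at φ=240.0°: ρ3 = 0.2732;  O3 = (-0.1366, -0.2366, -0.1286)
subtract pairs → two planes through P
plane₁₂: -0.7576x+0.4065y+-0.0448z = -0.0064
det = 0.6821;  x = 0.0028+-0.0157z,  y = -0.0106+0.0809z
quadratic in z: (1.0068)z²+(0.2893)z+(-0.0730)=0, √Δ=0.6145 → z ∈ {-0.4488, 0.1615}; z = -0.4488 (taking z<0)
x = 0.0098, y = -0.0469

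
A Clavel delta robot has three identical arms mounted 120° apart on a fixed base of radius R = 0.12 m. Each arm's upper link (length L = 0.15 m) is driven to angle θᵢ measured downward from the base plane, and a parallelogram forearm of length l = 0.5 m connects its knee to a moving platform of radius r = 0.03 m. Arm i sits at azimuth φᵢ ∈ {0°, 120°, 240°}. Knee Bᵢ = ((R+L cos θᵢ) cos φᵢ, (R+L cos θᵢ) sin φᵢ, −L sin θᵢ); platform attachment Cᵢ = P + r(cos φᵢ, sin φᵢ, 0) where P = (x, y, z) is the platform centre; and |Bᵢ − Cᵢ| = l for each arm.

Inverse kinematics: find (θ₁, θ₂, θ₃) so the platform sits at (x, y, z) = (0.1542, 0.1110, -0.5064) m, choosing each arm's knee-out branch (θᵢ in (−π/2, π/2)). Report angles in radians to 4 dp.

θ₁ = 0.1748, θ₂ = 0.6110, θ₃ = 1.1345

arm 1 (φ=0.0°): x'=0.1542, y'=0.1110
  e−x'=-0.0642;  (l²−L²−(e−x')²−y'²−z²)/2L = -0.1513
  θ1 = atan2(B,A) + arccos(C/0.5105) = 0.1748
φ2=120.0° → target in arm frame (0.0190, -0.1890)
  A cos θ + B sin θ = C:  0.0710·cos θ + -0.5064·sin θ = -0.2324
  θ2 = atan2(B,A) + arccos(C/0.5113) = 0.6110
arm 3 (φ=240.0°): x'=-0.1732, y'=0.0780
  A cos θ + B sin θ = C:  0.2632·cos θ + -0.5064·sin θ = -0.3477
  θ3 = atan2(B,A) + arccos(C/0.5707) = 1.1345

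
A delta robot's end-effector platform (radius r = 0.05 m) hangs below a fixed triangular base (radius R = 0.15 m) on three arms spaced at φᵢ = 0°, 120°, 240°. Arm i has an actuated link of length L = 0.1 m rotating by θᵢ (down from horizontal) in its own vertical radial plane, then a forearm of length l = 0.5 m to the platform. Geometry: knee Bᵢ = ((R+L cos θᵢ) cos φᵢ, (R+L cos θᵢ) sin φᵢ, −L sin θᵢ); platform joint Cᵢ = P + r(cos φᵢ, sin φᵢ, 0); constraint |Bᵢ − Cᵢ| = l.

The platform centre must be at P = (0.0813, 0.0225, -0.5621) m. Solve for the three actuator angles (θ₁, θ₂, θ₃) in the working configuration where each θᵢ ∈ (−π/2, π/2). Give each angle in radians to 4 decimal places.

θ₁ = 0.7850, θ₂ = 1.2210, θ₃ = 1.3953

φ1=0.0° → target in arm frame (0.0813, 0.0225)
  A=0.0187, B=-0.5621, C=(l²−L²−A²−y'²−z²)/(2L)=-0.3841
  θ1 = atan2(B,A) + arccos(C/0.5624) = 0.7850
rotate P by −φ2: (-0.0212, -0.0817, -0.5621)
  A cos θ + B sin θ = C:  0.1212·cos θ + -0.5621·sin θ = -0.4865
  √(A²+B²)=0.5750;  θ2 = -1.3585+2.5795 ≈ 1.2210
rotate P by −φ3: (-0.0601, 0.0592, -0.5621)
  A cos θ + B sin θ = C:  0.1601·cos θ + -0.5621·sin θ = -0.5255
  √(A²+B²)=0.5845;  θ3 = -1.2933+2.6885 ≈ 1.3953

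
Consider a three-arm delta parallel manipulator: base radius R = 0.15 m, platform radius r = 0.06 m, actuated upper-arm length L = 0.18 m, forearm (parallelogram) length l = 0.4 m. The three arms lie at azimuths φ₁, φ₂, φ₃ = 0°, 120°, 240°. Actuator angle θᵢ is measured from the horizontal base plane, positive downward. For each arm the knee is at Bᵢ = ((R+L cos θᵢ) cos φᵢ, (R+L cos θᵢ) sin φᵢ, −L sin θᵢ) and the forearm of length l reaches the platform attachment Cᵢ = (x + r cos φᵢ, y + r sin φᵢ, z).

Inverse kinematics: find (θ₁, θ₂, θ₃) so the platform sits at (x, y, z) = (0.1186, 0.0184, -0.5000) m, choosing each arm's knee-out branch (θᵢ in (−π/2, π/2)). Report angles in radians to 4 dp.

arm 1 (φ=0.0°): x'=0.1186, y'=0.0184
  A=-0.0286, B=-0.5000, C=(l²−L²−A²−y'²−z²)/(2L)=-0.3432
  √(A²+B²)=0.5008;  θ1 = -1.6279+2.3258 ≈ 0.6979
φ2=120.0° → target in arm frame (-0.0434, -0.1119)
  e−x'=0.1334;  (l²−L²−(e−x')²−y'²−z²)/2L = -0.4242
  θ2 = atan2(B,A) + arccos(C/0.5175) = 1.2216
φ3=240.0° → target in arm frame (-0.0752, 0.0935)
  A cos θ + B sin θ = C:  0.1652·cos θ + -0.5000·sin θ = -0.4401
  γ=atan2(-0.5000,0.1652)=-1.2516;  ψ=arccos(-0.8358)=2.5604;  θ3=γ+ψ≈1.3088

θ₁ = 0.6979, θ₂ = 1.2216, θ₃ = 1.3088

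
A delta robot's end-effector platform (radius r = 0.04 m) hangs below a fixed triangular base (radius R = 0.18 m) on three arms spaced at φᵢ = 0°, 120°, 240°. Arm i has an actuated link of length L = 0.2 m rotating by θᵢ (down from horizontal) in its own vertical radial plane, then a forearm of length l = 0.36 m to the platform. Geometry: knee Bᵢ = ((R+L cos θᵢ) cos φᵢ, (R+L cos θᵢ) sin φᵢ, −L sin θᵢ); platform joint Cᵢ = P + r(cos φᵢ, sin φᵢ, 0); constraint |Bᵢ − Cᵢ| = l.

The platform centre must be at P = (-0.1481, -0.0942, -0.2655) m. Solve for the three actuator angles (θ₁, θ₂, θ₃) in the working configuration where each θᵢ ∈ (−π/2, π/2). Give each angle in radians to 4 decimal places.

arm 1 (φ=0.0°): x'=-0.1481, y'=-0.0942
  A cos θ + B sin θ = C:  0.2881·cos θ + -0.2655·sin θ = -0.1819
  √(A²+B²)=0.3918;  θ1 = -0.7446+2.0537 ≈ 1.3091
rotate P by −φ2: (-0.0075, 0.1754, -0.2655)
  A=0.1475, B=-0.2655, C=(l²−L²−A²−y'²−z²)/(2L)=-0.0835
  θ2 = atan2(B,A) + arccos(C/0.3037) = 0.7857
φ3=240.0° → target in arm frame (0.1556, -0.0812)
  e−x'=-0.0156;  (l²−L²−(e−x')²−y'²−z²)/2L = 0.0307
  γ=atan2(-0.2655,-0.0156)=-1.6296;  ψ=arccos(0.1154)=1.4551;  θ3=γ+ψ≈-0.1745

θ₁ = 1.3091, θ₂ = 0.7857, θ₃ = -0.1745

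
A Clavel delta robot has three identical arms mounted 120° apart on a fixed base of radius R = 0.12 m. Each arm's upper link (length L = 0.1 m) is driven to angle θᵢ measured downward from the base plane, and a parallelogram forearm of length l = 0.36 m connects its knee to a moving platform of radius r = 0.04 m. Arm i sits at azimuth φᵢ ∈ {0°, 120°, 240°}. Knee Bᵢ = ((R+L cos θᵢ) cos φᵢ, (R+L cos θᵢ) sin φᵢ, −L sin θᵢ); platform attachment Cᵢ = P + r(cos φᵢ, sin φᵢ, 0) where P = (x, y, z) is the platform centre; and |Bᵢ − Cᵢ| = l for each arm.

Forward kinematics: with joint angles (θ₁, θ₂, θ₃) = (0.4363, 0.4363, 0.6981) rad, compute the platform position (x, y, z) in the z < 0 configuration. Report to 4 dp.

φ1=0.0°: virtual centre (0.1706, 0.0000, -0.0423), radius l
φ2=120.0°: virtual centre (-0.0853, 0.1478, -0.0423), radius l
centre 3 = (0.1566·cos240.0°, 0.1566·sin240.0°, -0.0643) = (-0.0783, -0.1356, -0.0643)
subtract pairs → two planes through P
[-0.5119 0.2955 0.0000]·P = 0.0000;  [-0.4979 -0.2713 -0.0440]·P = -0.0022
Cramer: x(z) = 0.0023-0.0455z;  y(z) = 0.0040-0.0788z
quadratic in z: (1.0083)z²+(0.0992)z+(-0.0995)=0, √Δ=0.6411 → z ∈ {-0.3671, 0.2687}; z = -0.3671 (taking z<0)
x = 0.0190, y = 0.0330

(0.0190, 0.0330, -0.3671)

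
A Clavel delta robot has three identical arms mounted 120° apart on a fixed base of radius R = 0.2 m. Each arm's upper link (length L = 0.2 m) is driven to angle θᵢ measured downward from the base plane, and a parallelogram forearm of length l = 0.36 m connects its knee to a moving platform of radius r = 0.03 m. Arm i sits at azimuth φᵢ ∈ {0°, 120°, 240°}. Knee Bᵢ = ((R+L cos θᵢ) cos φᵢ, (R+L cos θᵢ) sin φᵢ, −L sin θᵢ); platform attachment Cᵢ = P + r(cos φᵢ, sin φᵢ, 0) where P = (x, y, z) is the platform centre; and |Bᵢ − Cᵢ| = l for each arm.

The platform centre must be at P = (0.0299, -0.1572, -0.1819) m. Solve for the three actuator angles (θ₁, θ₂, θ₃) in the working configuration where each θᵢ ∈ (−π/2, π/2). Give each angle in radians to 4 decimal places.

rotate P by −φ1: (0.0299, -0.1572, -0.1819)
  A cos θ + B sin θ = C:  0.1401·cos θ + -0.1819·sin θ = 0.0304
  θ1 = atan2(B,A) + arccos(C/0.2296) = 0.5234
rotate P by −φ2: (-0.1511, 0.0527, -0.1819)
  A=0.3211, B=-0.1819, C=(l²−L²−A²−y'²−z²)/(2L)=-0.1234
  √(A²+B²)=0.3690;  θ2 = -0.5154+1.9118 ≈ 1.3963
φ3=240.0° → target in arm frame (0.1212, 0.1045)
  A=0.0488, B=-0.1819, C=(l²−L²−A²−y'²−z²)/(2L)=0.1080
  γ=atan2(-0.1819,0.0488)=-1.3086;  ψ=arccos(0.5736)=0.9599;  θ3=γ+ψ≈-0.3487

θ₁ = 0.5234, θ₂ = 1.3963, θ₃ = -0.3487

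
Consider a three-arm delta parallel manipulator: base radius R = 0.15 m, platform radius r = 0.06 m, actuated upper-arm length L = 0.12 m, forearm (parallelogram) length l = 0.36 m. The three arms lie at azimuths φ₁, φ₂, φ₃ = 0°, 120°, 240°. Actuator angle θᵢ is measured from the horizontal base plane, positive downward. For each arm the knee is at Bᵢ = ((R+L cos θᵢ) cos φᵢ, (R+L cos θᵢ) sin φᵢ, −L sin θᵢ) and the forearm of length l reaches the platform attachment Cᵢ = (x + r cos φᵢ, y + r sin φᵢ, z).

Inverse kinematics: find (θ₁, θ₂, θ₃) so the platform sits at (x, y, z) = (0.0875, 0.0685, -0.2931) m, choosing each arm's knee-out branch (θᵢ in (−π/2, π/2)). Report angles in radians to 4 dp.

φ1=0.0° → target in arm frame (0.0875, 0.0685)
  e−x'=0.0025;  (l²−L²−(e−x')²−y'²−z²)/2L = 0.1025
  √(A²+B²)=0.2931;  θ1 = -1.5623+1.2136 ≈ -0.3486
rotate P by −φ2: (0.0156, -0.1100, -0.2931)
  A=0.0744, B=-0.2931, C=(l²−L²−A²−y'²−z²)/(2L)=0.0485
  θ2 = atan2(B,A) + arccos(C/0.3024) = 0.0875
φ3=240.0° → target in arm frame (-0.1031, 0.0415)
  A=0.1931, B=-0.2931, C=(l²−L²−A²−y'²−z²)/(2L)=-0.0405
  γ=atan2(-0.2931,0.1931)=-0.9883;  ψ=arccos(-0.1153)=1.6863;  θ3=γ+ψ≈0.6980

θ₁ = -0.3486, θ₂ = 0.0875, θ₃ = 0.6980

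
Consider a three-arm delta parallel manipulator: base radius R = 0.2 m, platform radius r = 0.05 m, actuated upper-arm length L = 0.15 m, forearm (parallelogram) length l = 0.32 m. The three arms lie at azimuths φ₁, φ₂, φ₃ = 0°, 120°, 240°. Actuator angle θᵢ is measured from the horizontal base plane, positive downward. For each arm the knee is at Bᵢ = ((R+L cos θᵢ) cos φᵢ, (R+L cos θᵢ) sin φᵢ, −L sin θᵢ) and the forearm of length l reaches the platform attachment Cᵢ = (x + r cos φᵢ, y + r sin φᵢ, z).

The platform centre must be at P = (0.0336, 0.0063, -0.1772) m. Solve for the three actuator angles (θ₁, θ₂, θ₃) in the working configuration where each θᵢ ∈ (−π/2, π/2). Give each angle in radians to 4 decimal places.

θ₁ = 0.0002, θ₂ = 0.4359, θ₃ = 0.5239

arm 1 (φ=0.0°): x'=0.0336, y'=0.0063
  A cos θ + B sin θ = C:  0.1164·cos θ + -0.1772·sin θ = 0.1164
  γ=atan2(-0.1772,0.1164)=-0.9896;  ψ=arccos(0.5489)=0.9898;  θ1=γ+ψ≈0.0002
rotate P by −φ2: (-0.0113, -0.0322, -0.1772)
  A=0.1613, B=-0.1772, C=(l²−L²−A²−y'²−z²)/(2L)=0.0714
  √(A²+B²)=0.2396;  θ2 = -0.8322+1.2681 ≈ 0.4359
arm 3 (φ=240.0°): x'=-0.0223, y'=0.0259
  A=0.1723, B=-0.1772, C=(l²−L²−A²−y'²−z²)/(2L)=0.0605
  √(A²+B²)=0.2471;  θ3 = -0.7995+1.3234 ≈ 0.5239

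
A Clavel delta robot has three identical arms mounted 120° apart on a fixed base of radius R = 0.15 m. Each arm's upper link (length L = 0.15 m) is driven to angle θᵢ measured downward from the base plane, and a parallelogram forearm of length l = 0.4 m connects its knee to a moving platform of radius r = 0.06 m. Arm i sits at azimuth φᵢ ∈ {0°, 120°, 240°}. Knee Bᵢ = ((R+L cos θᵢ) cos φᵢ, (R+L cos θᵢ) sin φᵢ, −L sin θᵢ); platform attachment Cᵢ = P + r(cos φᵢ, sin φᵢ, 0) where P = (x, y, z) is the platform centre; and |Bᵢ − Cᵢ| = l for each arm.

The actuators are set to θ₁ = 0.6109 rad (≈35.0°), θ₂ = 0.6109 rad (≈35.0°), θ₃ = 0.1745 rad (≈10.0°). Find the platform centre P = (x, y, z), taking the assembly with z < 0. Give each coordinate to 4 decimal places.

O1 = (0.2129·cos0.0°, 0.2129·sin0.0°, -0.0860) = (0.2129, 0.0000, -0.0860)
O2 = (0.2129·cos120.0°, 0.2129·sin120.0°, -0.0860) = (-0.1064, 0.1844, -0.0860)
arm 3 at φ=240.0°: e+L cos θ3 = 0.2377;  O3 = (-0.1189, -0.2059, -0.0260)
eliminate P² terms by subtracting sphere 1 from 2 and 3
linear system: -0.6386x+0.3687y = 0.0000−0.0000z; -0.6635x+-0.4117y = 0.0045−0.1200z
det = 0.5076;  x = -0.0032+0.0872z,  y = -0.0056+0.1510z
into |P−O₁|² = l²: 1.0304z² + 0.1327z + -0.1059 = 0;  Δ = 0.4539;  z = -0.3913 or 0.2625 → z<0 root = -0.3913
x = -0.0374, y = -0.0647

(-0.0374, -0.0647, -0.3913)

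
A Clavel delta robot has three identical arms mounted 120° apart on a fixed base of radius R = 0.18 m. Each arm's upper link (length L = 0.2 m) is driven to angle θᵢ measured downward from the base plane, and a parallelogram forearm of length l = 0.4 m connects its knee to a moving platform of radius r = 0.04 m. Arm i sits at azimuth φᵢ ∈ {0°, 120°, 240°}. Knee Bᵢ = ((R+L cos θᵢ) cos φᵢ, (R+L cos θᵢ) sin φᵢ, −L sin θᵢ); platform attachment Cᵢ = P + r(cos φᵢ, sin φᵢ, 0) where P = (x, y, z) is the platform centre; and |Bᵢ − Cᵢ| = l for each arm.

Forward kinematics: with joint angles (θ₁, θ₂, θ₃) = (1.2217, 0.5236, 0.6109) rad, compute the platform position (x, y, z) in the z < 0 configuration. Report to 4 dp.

(-0.1282, 0.0125, -0.4037)

φ1=0.0°: virtual centre (0.2084, 0.0000, -0.1879), radius l
arm 2 at φ=120.0°: e+L cos θ2 = 0.3132;  centre 2 = (-0.1566, 0.2712, -0.1000)
φ3=240.0°: virtual centre (-0.1519, -0.2631, -0.1147), radius l
subtract pairs → two planes through P
linear system: -0.7300x+0.5425y = 0.0293−0.1759z; -0.7206x+-0.5262y = 0.0267−0.1464z
det = 0.7751;  x = -0.0386+0.2219z,  y = 0.0021+-0.0256z
sphere 1 gives Az²+Bz+C=0 with A=1.0499, B=0.2661, C=-0.0637;  B²−4AC=0.3381;  roots -0.4037, 0.1502;  negative root z = -0.4037
x = -0.1282, y = 0.0125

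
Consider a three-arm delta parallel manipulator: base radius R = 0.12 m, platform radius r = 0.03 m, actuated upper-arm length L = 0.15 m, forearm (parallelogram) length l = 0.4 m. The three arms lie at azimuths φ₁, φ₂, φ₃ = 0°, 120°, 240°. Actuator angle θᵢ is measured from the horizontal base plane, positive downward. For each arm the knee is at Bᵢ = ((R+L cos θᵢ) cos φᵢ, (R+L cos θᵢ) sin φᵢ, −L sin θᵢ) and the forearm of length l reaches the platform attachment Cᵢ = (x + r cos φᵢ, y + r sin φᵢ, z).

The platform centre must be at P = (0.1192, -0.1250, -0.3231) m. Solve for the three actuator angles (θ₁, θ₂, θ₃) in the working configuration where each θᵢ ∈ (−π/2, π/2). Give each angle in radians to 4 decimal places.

θ₁ = -0.2618, θ₂ = 0.9600, θ₃ = 0.0870

φ1=0.0° → target in arm frame (0.1192, -0.1250)
  e−x'=-0.0292;  (l²−L²−(e−x')²−y'²−z²)/2L = 0.0554
  θ1 = atan2(B,A) + arccos(C/0.3244) = -0.2618
rotate P by −φ2: (-0.1679, -0.0407, -0.3231)
  e−x'=0.2579;  (l²−L²−(e−x')²−y'²−z²)/2L = -0.1168
  √(A²+B²)=0.4134;  θ2 = -0.8972+1.8573 ≈ 0.9600
rotate P by −φ3: (0.0487, 0.1657, -0.3231)
  A cos θ + B sin θ = C:  0.0413·cos θ + -0.3231·sin θ = 0.0131
  √(A²+B²)=0.3257;  θ3 = -1.4435+1.5306 ≈ 0.0870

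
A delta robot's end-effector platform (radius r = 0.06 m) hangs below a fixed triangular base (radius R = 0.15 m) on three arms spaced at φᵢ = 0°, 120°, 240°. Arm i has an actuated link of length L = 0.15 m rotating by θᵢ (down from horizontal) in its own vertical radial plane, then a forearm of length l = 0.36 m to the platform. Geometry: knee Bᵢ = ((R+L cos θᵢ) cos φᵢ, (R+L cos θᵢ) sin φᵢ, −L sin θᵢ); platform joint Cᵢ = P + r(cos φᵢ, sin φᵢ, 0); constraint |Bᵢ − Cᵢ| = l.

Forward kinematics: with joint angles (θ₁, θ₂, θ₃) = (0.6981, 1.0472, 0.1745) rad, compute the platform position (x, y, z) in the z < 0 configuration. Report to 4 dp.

(-0.0077, -0.1248, -0.3587)

arm 1 at φ=0.0°: (R−r)+L cos θ1 = 0.2049;  centre 1 = (0.2049, 0.0000, -0.0964)
centre 2 = (0.1650·cos120.0°, 0.1650·sin120.0°, -0.1299) = (-0.0825, 0.1429, -0.1299)
centre 3 = (0.2377·cos240.0°, 0.2377·sin240.0°, -0.0260) = (-0.1189, -0.2059, -0.0260)
|centre ₂|²−|centre ₁|² = -0.0072;  |centre ₃|²−|centre ₁|² = 0.0059
[-0.5748 0.2858 -0.0670]·P = -0.0072;  [-0.6475 -0.4117 0.1407]·P = 0.0059
det = 0.4217;  x = 0.0030+0.0300z,  y = -0.0191+0.2947z
into |P−centre ₁|² = l²: 1.0877z² + 0.1695z + -0.0792 = 0;  Δ = 0.3732;  z = -0.3587 or 0.2029 → z<0 root = -0.3587
x = -0.0077, y = -0.1248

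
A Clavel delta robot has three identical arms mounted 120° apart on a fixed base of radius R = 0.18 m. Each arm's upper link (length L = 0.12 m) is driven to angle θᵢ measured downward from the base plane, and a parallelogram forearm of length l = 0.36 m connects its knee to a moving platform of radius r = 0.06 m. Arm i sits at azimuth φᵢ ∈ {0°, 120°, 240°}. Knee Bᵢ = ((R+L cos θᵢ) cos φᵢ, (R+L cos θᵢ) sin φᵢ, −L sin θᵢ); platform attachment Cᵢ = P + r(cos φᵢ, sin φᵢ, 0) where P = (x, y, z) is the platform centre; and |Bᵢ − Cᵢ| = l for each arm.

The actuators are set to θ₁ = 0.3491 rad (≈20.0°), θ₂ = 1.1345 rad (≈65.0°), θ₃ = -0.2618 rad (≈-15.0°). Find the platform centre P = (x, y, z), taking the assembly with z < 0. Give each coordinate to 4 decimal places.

(0.0206, -0.1413, -0.2952)

O1 = (0.2328·cos0.0°, 0.2328·sin0.0°, -0.0410) = (0.2328, 0.0000, -0.0410)
O2 = (0.1707·cos120.0°, 0.1707·sin120.0°, -0.1088) = (-0.0854, 0.1478, -0.1088)
φ3=240.0°: virtual centre (-0.1180, -0.2043, 0.0311), radius l
|O₂|²−|O₁|² = -0.0149;  |O₃|²−|O₁|² = 0.0008
plane₁₂: -0.6362x+0.2957y+-0.1354z = -0.0149
det = 0.4674;  x = 0.0125+-0.0272z,  y = -0.0234+0.3996z
sphere 1 gives Az²+Bz+C=0 with A=1.1604, B=0.0754, C=-0.0789;  B²−4AC=0.3718;  roots -0.2952, 0.2302;  negative root z = -0.2952
x = 0.0206, y = -0.1413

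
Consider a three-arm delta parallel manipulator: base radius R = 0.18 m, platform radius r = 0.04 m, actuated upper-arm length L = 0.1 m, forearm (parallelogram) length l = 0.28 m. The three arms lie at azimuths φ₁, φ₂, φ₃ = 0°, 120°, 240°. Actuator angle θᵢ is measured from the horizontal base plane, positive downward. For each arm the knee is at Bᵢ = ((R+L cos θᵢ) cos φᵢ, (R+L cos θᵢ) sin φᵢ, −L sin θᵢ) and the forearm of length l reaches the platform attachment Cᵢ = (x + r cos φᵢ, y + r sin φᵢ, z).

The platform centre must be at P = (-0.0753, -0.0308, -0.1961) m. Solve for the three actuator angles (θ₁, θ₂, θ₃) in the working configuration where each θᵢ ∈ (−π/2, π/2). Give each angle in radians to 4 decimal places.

θ₁ = 1.1347, θ₂ = 0.4366, θ₃ = -0.1751

arm 1 (φ=0.0°): x'=-0.0753, y'=-0.0308
  A=0.2153, B=-0.1961, C=(l²−L²−A²−y'²−z²)/(2L)=-0.0868
  γ=atan2(-0.1961,0.2153)=-0.7388;  ψ=arccos(-0.2980)=1.8734;  θ1=γ+ψ≈1.1347
arm 2 (φ=120.0°): x'=0.0110, y'=0.0806
  e−x'=0.1290;  (l²−L²−(e−x')²−y'²−z²)/2L = 0.0340
  θ2 = atan2(B,A) + arccos(C/0.2347) = 0.4366
arm 3 (φ=240.0°): x'=0.0643, y'=-0.0498
  A=0.0757, B=-0.1961, C=(l²−L²−A²−y'²−z²)/(2L)=0.1087
  θ3 = atan2(B,A) + arccos(C/0.2102) = -0.1751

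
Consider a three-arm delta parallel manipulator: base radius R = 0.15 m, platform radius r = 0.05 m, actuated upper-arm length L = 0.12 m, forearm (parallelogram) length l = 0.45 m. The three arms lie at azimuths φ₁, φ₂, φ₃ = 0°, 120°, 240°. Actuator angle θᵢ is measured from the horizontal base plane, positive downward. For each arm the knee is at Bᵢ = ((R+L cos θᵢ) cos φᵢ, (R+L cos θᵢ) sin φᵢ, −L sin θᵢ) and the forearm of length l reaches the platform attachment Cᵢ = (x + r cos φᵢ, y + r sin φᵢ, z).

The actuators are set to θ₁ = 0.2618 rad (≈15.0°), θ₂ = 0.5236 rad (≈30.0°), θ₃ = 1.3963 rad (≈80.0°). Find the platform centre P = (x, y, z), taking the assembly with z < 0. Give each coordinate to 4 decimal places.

(0.1226, 0.1404, -0.4483)

arm 1 at φ=0.0°: (R−r)+L cos θ1 = 0.2159;  centre 1 = (0.2159, 0.0000, -0.0311)
φ2=120.0°: virtual centre (-0.1020, 0.1766, -0.0600), radius l
centre 3 = (0.1208·cos240.0°, 0.1208·sin240.0°, -0.1182) = (-0.0604, -0.1046, -0.1182)
|centre ₂|²−|centre ₁|² = -0.0024;  |centre ₃|²−|centre ₁|² = -0.0190
linear system: -0.6357x+0.3532y = -0.0024−-0.0579z; -0.5527x+-0.2093y = -0.0190−-0.1742z
Cramer: x(z) = 0.0220-0.2244z;  y(z) = 0.0328-0.2400z
sphere 1 gives Az²+Bz+C=0 with A=1.1080, B=0.1334, C=-0.1629;  B²−4AC=0.7395;  roots -0.4483, 0.3279;  negative root z = -0.4483
x = 0.1226, y = 0.1404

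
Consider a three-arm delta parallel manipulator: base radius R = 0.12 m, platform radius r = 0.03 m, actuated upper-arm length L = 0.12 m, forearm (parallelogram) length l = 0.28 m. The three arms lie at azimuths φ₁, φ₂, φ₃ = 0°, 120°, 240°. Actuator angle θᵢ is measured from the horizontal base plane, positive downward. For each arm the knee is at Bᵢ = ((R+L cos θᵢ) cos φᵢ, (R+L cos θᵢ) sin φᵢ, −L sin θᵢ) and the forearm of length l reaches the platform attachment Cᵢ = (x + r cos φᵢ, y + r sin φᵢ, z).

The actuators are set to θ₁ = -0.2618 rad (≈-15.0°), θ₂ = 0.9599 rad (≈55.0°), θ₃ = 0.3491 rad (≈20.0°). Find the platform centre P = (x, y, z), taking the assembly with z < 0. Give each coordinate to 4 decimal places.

(0.0842, -0.0577, -0.2144)

O1 = (0.2059·cos0.0°, 0.2059·sin0.0°, 0.0311) = (0.2059, 0.0000, 0.0311)
φ2=120.0°: virtual centre (-0.0794, 0.1376, -0.0983), radius l
φ3=240.0°: virtual centre (-0.1014, -0.1756, -0.0410), radius l
subtract pairs → two planes through P
plane₁₂: -0.5707x+0.2751y+-0.2587z = -0.0085
det = 0.3695;  x = 0.0085+-0.3533z,  y = -0.0132+0.2076z
quadratic in z: (1.1679)z²+(0.0719)z+(-0.0383)=0, √Δ=0.4290 → z ∈ {-0.2144, 0.1529}; z = -0.2144 (taking z<0)
x = 0.0842, y = -0.0577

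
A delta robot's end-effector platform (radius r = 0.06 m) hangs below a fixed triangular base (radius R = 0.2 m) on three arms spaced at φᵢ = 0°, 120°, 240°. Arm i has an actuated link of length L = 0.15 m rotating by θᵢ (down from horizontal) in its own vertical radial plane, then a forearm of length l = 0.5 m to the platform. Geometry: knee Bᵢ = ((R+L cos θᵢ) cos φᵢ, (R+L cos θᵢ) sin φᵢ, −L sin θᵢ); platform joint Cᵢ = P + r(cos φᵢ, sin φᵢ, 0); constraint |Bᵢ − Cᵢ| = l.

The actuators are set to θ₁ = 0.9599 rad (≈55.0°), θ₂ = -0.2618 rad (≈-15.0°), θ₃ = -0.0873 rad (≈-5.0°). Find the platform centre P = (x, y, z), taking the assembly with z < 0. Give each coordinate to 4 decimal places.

O1 = (0.2260·cos0.0°, 0.2260·sin0.0°, -0.1229) = (0.2260, 0.0000, -0.1229)
O2 = (0.2849·cos120.0°, 0.2849·sin120.0°, 0.0388) = (-0.1424, 0.2467, 0.0388)
φ3=240.0°: virtual centre (-0.1447, -0.2507, 0.0131), radius l
subtract pairs → two planes through P
plane₁₂: -0.7370x+0.4934y+0.3234z = 0.0165
Cramer: x(z) = -0.0231+0.4029z;  y(z) = -0.0012-0.0536z
sphere 1 gives Az²+Bz+C=0 with A=1.1652, B=0.0451, C=-0.1728;  B²−4AC=0.8075;  roots -0.4049, 0.3663;  negative root z = -0.4049
x = -0.1863, y = 0.0205

(-0.1863, 0.0205, -0.4049)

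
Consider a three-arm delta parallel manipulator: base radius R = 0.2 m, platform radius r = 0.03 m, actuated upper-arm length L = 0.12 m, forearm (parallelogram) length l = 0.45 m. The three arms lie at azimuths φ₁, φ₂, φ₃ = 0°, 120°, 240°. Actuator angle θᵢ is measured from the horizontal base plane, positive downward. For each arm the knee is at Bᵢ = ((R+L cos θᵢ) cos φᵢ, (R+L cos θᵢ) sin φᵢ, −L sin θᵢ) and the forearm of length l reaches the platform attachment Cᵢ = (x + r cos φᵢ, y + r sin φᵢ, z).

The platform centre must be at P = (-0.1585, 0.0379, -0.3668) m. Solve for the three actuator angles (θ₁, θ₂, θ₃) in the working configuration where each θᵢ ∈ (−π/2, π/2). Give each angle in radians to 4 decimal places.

θ₁ = 1.2220, θ₂ = -0.2617, θ₃ = 0.1749

φ1=0.0° → target in arm frame (-0.1585, 0.0379)
  A cos θ + B sin θ = C:  0.3285·cos θ + -0.3668·sin θ = -0.2325
  √(A²+B²)=0.4924;  θ1 = -0.8404+2.0625 ≈ 1.2220
φ2=120.0° → target in arm frame (0.1121, 0.1183)
  e−x'=0.0579;  (l²−L²−(e−x')²−y'²−z²)/2L = 0.1508
  √(A²+B²)=0.3713;  θ2 = -1.4142+1.1525 ≈ -0.2617
φ3=240.0° → target in arm frame (0.0464, -0.1562)
  A cos θ + B sin θ = C:  0.1236·cos θ + -0.3668·sin θ = 0.0579
  θ3 = atan2(B,A) + arccos(C/0.3871) = 0.1749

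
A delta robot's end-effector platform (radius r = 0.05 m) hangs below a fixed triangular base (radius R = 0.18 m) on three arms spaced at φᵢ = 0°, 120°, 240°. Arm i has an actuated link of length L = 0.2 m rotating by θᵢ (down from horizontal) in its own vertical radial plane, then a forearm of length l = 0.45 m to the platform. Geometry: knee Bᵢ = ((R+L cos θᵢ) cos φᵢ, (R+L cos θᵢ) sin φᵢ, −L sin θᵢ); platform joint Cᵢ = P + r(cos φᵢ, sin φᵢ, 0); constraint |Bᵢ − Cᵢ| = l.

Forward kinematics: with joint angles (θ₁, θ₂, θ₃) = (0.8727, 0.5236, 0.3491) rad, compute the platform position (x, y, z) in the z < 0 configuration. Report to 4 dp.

(-0.0889, -0.0281, -0.4378)

S1 = (0.2586·cos0.0°, 0.2586·sin0.0°, -0.1532) = (0.2586, 0.0000, -0.1532)
φ2=120.0°: virtual centre (-0.1516, 0.2626, -0.1000), radius l
φ3=240.0°: virtual centre (-0.1590, -0.2753, -0.0684), radius l
subtract pairs → two planes through P
[-0.8203 0.5252 0.1064]·P = 0.0116;  [-0.8350 -0.5507 0.1696]·P = 0.0154
Cramer: x(z) = -0.0163+0.1659z;  y(z) = -0.0033+0.0565z
quadratic in z: (1.0307)z²+(0.2149)z+(-0.1035)=0, √Δ=0.6876 → z ∈ {-0.4378, 0.2293}; z = -0.4378 (taking z<0)
x = -0.0889, y = -0.0281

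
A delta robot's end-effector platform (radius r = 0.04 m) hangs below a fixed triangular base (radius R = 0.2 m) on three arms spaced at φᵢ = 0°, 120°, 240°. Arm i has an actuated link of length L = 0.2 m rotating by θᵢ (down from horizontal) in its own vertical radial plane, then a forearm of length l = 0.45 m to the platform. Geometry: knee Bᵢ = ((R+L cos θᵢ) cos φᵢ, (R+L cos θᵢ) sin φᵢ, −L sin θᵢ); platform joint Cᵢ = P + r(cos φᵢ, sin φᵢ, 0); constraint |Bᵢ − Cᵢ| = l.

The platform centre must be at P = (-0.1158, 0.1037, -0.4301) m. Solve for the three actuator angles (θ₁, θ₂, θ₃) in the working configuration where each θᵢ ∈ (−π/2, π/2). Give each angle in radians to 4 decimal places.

φ1=0.0° → target in arm frame (-0.1158, 0.1037)
  A=0.2758, B=-0.4301, C=(l²−L²−A²−y'²−z²)/(2L)=-0.2733
  √(A²+B²)=0.5109;  θ1 = -1.0006+2.1351 ≈ 1.1345
arm 2 (φ=120.0°): x'=0.1477, y'=0.0484
  A=0.0123, B=-0.4301, C=(l²−L²−A²−y'²−z²)/(2L)=-0.0625
  γ=atan2(-0.4301,0.0123)=-1.5422;  ψ=arccos(-0.1452)=1.7165;  θ2=γ+ψ≈0.1742
rotate P by −φ3: (-0.0319, -0.1521, -0.4301)
  A=0.1919, B=-0.4301, C=(l²−L²−A²−y'²−z²)/(2L)=-0.2061
  θ3 = atan2(B,A) + arccos(C/0.4710) = 0.8727

θ₁ = 1.1345, θ₂ = 0.1742, θ₃ = 0.8727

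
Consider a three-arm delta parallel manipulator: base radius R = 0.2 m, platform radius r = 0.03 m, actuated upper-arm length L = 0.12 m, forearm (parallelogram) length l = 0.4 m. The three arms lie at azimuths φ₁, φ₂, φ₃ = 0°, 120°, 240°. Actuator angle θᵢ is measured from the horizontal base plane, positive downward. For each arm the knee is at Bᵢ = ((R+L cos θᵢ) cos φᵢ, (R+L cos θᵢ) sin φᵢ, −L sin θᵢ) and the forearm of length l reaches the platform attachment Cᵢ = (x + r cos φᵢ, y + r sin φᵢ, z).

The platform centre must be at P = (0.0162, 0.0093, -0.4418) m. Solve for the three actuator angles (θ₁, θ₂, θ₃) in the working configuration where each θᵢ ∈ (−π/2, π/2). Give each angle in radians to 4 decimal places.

θ₁ = 1.0467, θ₂ = 1.1345, θ₃ = 1.2214

arm 1 (φ=0.0°): x'=0.0162, y'=0.0093
  e−x'=0.1538;  (l²−L²−(e−x')²−y'²−z²)/2L = -0.3055
  √(A²+B²)=0.4678;  θ1 = -1.2358+2.2825 ≈ 1.0467
arm 2 (φ=120.0°): x'=0.0000, y'=-0.0187
  A cos θ + B sin θ = C:  0.1700·cos θ + -0.4418·sin θ = -0.3285
  θ2 = atan2(B,A) + arccos(C/0.4734) = 1.1345
arm 3 (φ=240.0°): x'=-0.0162, y'=0.0094
  A=0.1862, B=-0.4418, C=(l²−L²−A²−y'²−z²)/(2L)=-0.3514
  θ3 = atan2(B,A) + arccos(C/0.4794) = 1.2214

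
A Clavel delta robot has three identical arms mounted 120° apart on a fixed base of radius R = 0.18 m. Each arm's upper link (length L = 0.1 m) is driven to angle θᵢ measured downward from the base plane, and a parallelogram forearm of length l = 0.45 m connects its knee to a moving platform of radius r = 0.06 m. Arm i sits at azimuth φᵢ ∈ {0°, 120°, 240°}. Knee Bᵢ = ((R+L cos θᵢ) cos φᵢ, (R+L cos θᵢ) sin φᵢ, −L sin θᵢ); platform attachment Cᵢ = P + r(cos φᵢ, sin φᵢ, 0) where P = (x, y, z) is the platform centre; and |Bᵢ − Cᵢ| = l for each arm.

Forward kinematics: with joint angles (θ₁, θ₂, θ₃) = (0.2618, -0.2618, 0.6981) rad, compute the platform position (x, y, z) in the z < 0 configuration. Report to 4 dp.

arm 1 at φ=0.0°: ρ1 = 0.2166;  centre 1 = (0.2166, 0.0000, -0.0259)
arm 2 at φ=120.0°: ρ2 = 0.2166;  centre 2 = (-0.1083, 0.1876, 0.0259)
centre 3 = (0.1966·cos240.0°, 0.1966·sin240.0°, -0.0643) = (-0.0983, -0.1703, -0.0643)
|centre ₂|²−|centre ₁|² = 0.0000;  |centre ₃|²−|centre ₁|² = -0.0048
linear system: -0.6498x+0.3751y = 0.0000−0.1035z; -0.6298x+-0.3405y = -0.0048−-0.0768z
det = 0.4575;  x = 0.0039+0.0141z,  y = 0.0068+-0.2516z
sphere 1 gives Az²+Bz+C=0 with A=1.0635, B=0.0423, C=-0.1566;  B²−4AC=0.6678;  roots -0.4041, 0.3643;  negative root z = -0.4041
x = -0.0018, y = 0.1085

(-0.0018, 0.1085, -0.4041)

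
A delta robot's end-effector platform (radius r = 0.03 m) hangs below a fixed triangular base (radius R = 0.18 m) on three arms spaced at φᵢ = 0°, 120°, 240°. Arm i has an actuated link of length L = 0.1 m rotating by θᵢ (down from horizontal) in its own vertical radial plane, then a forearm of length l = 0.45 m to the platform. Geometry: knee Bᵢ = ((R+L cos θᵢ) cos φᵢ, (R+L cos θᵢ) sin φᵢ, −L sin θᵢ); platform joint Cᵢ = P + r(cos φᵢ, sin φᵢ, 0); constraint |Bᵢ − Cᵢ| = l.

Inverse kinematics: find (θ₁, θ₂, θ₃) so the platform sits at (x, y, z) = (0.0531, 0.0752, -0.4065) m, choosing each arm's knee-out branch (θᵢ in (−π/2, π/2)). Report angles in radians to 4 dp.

arm 1 (φ=0.0°): x'=0.0531, y'=0.0752
  A=0.0969, B=-0.4065, C=(l²−L²−A²−y'²−z²)/(2L)=0.0611
  √(A²+B²)=0.4179;  θ1 = -1.3368+1.4241 ≈ 0.0874
rotate P by −φ2: (0.0386, -0.0836, -0.4065)
  A=0.1114, B=-0.4065, C=(l²−L²−A²−y'²−z²)/(2L)=0.0393
  √(A²+B²)=0.4215;  θ2 = -1.3033+1.4775 ≈ 0.1742
arm 3 (φ=240.0°): x'=-0.0917, y'=0.0084
  e−x'=0.2417;  (l²−L²−(e−x')²−y'²−z²)/2L = -0.1561
  γ=atan2(-0.4065,0.2417)=-1.0344;  ψ=arccos(-0.3301)=1.9072;  θ3=γ+ψ≈0.8728

θ₁ = 0.0874, θ₂ = 0.1742, θ₃ = 0.8728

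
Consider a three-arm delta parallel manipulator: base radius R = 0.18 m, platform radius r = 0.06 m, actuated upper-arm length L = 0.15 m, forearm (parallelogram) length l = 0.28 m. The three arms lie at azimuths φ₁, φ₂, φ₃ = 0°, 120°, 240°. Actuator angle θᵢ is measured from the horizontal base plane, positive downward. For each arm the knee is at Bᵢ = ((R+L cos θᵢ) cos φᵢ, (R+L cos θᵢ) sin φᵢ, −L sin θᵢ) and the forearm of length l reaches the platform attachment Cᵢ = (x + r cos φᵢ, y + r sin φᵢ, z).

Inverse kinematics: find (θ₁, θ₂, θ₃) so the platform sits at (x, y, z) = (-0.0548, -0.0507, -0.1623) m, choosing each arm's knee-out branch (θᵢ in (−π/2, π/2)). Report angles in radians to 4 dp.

θ₁ = 0.8723, θ₂ = 0.6108, θ₃ = -0.2615

φ1=0.0° → target in arm frame (-0.0548, -0.0507)
  e−x'=0.1748;  (l²−L²−(e−x')²−y'²−z²)/2L = -0.0119
  θ1 = atan2(B,A) + arccos(C/0.2385) = 0.8723
rotate P by −φ2: (-0.0165, 0.0728, -0.1623)
  e−x'=0.1365;  (l²−L²−(e−x')²−y'²−z²)/2L = 0.0187
  γ=atan2(-0.1623,0.1365)=-0.8715;  ψ=arccos(0.0884)=1.4823;  θ2=γ+ψ≈0.6108
rotate P by −φ3: (0.0713, -0.0221, -0.1623)
  A=0.0487, B=-0.1623, C=(l²−L²−A²−y'²−z²)/(2L)=0.0890
  θ3 = atan2(B,A) + arccos(C/0.1694) = -0.2615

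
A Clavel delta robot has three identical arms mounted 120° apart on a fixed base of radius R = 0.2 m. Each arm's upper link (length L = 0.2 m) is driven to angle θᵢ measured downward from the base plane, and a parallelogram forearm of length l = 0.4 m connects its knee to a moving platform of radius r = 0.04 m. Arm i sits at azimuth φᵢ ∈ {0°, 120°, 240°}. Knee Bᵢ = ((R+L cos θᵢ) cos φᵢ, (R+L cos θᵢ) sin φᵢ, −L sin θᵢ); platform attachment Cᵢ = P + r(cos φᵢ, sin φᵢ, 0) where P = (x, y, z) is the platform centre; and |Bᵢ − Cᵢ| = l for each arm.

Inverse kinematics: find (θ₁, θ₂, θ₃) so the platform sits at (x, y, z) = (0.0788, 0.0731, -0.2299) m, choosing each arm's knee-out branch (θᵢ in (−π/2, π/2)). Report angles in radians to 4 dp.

θ₁ = -0.2622, θ₂ = 0.1745, θ₃ = 0.8725

rotate P by −φ1: (0.0788, 0.0731, -0.2299)
  A=0.0812, B=-0.2299, C=(l²−L²−A²−y'²−z²)/(2L)=0.1380
  √(A²+B²)=0.2438;  θ1 = -1.2313+0.9690 ≈ -0.2622
φ2=120.0° → target in arm frame (0.0239, -0.1048)
  e−x'=0.1361;  (l²−L²−(e−x')²−y'²−z²)/2L = 0.0941
  γ=atan2(-0.2299,0.1361)=-1.0363;  ψ=arccos(0.3522)=1.2108;  θ2=γ+ψ≈0.1745
φ3=240.0° → target in arm frame (-0.1027, 0.0317)
  A cos θ + B sin θ = C:  0.2627·cos θ + -0.2299·sin θ = -0.0072
  γ=atan2(-0.2299,0.2627)=-0.7189;  ψ=arccos(-0.0206)=1.5914;  θ3=γ+ψ≈0.8725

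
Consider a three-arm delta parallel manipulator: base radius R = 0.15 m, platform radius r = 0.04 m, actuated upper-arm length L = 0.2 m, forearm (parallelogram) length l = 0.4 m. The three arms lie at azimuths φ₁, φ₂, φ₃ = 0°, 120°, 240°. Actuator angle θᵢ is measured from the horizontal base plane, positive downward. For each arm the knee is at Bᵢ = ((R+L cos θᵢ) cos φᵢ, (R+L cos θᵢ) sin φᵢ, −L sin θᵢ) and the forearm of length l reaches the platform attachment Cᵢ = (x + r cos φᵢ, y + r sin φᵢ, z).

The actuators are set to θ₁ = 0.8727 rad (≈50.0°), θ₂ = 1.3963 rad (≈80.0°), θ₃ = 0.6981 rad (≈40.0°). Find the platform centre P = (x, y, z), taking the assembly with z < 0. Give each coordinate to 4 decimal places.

(0.0451, -0.1365, -0.4756)

arm 1 at φ=0.0°: (R−r)+L cos θ1 = 0.2386;  S1 = (0.2386, 0.0000, -0.1532)
φ2=120.0°: virtual centre (-0.0724, 0.1253, -0.1970), radius l
S3 = (0.2632·cos240.0°, 0.2632·sin240.0°, -0.1286) = (-0.1316, -0.2279, -0.1286)
subtract pairs → two planes through P
[-0.6218 0.2507 -0.0875]·P = -0.0206;  [-0.7403 -0.4559 0.0493]·P = 0.0054
Cramer: x(z) = 0.0172-0.0587z;  y(z) = -0.0398+0.2035z
quadratic in z: (1.0448)z²+(0.3162)z+(-0.0859)=0, √Δ=0.6776 → z ∈ {-0.4756, 0.1729}; z = -0.4756 (taking z<0)
x = 0.0451, y = -0.1365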